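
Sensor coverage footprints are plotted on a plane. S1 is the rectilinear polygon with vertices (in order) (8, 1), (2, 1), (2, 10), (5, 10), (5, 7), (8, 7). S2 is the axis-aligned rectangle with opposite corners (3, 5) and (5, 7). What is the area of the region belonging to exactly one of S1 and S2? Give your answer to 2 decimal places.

|S1| = 45, |S2| = 4, |S1∩S2| = 4.
|S1 △ S2| = |S1| + |S2| − 2·|S1∩S2| = 45 + 4 − 8 = 41.00.

41.00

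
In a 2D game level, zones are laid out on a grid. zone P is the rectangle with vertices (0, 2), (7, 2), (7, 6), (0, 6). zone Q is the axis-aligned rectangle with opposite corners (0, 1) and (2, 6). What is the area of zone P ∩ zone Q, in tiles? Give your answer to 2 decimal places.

8.00

|zone P∩zone Q|: x∈[0,2], y∈[2,6] → 2·4 = 8.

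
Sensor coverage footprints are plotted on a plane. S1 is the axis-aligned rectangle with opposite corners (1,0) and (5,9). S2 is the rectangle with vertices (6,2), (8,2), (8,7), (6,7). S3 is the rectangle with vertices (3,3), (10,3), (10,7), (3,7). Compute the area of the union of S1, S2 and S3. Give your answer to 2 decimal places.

By inclusion–exclusion:
Individual areas: |S1| = 36, |S2| = 10, |S3| = 28.
|S1∩S2| = 0 (no overlap).
|S1∩S3|: x∈[3,5], y∈[3,7] → 2·4 = 8.
|S2∩S3|: x∈[6,8], y∈[3,7] → 2·4 = 8.
|S1∩S2∩S3| = 0.
|S1 ∪ S2 ∪ S3| = 74 − 16 + 0 = 58.00.

58.00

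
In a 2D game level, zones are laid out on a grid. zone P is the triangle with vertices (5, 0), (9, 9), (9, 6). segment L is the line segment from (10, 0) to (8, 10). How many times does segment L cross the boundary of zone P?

2

The segment meets the boundary at (8.448,7.759), (8.846,5.769).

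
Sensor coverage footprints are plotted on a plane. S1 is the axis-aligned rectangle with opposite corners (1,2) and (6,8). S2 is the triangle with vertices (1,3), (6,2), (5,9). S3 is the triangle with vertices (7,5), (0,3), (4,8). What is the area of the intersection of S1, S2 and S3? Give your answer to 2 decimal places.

8.91

The intersection is the polygon with vertices (5.628,4.608), (1.235,3.353), (4.2,7.8), (5.333,6.667).
By the shoelace formula its area is 8.91.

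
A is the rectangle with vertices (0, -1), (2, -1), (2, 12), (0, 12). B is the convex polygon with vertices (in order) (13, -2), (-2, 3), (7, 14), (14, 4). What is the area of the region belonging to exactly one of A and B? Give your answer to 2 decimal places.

|A| = 26, |B| = 131, |A∩B| = 9.3333.
|A △ B| = |A| + |B| − 2·|A∩B| = 26 + 131 − 18.6667 = 138.33.

138.33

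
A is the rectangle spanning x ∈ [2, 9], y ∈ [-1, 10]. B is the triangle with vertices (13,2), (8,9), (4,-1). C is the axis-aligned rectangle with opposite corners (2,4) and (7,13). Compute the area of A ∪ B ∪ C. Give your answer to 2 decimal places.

By inclusion–exclusion:
Individual areas: |A| = 77, |B| = 39, |C| = 45.
|A∩B| = 25.1333.
|A∩C|: x∈[2,7], y∈[4,10] → 5·6 = 30.
|B∩C| = 1.25.
|A∩B∩C| = 1.25.
|A ∪ B ∪ C| = 161 − 56.3833 + 1.25 = 105.87.

105.87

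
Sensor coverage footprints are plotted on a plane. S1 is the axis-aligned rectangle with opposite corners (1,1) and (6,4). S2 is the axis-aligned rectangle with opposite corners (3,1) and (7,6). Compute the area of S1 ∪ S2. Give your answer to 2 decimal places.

By inclusion–exclusion:
Individual areas: |S1| = 15, |S2| = 20.
|S1∩S2|: x∈[3,6], y∈[1,4] → 3·3 = 9.
|S1 ∪ S2| = 35 − 9 = 26.00.

26.00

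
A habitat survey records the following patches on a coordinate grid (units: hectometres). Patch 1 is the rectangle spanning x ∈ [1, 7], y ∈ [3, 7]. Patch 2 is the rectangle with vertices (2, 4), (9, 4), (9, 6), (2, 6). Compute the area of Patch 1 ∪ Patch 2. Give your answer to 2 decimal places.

28.00

By inclusion–exclusion:
Individual areas: |Patch 1| = 24, |Patch 2| = 14.
|Patch 1∩Patch 2|: x∈[2,7], y∈[4,6] → 5·2 = 10.
|Patch 1 ∪ Patch 2| = 38 − 10 = 28.00.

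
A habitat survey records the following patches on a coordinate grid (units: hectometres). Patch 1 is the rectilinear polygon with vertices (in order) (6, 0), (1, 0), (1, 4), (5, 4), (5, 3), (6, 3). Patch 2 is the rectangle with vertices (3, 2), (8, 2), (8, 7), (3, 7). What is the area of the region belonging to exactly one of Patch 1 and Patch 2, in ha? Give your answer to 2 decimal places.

|Patch 1| = 19, |Patch 2| = 25, |Patch 1∩Patch 2| = 5.
|Patch 1 △ Patch 2| = |Patch 1| + |Patch 2| − 2·|Patch 1∩Patch 2| = 19 + 25 − 10 = 34.00.

34.00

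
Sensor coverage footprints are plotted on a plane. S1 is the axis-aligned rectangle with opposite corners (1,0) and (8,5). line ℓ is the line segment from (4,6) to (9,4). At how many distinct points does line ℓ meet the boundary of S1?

2

The segment meets the boundary at (8,4.4), (6.5,5).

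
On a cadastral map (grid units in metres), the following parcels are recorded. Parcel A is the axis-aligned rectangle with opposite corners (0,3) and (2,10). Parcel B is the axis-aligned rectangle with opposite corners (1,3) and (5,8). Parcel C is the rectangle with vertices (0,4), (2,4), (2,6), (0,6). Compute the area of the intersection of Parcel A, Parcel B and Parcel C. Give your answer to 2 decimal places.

2.00

The intersection is the polygon with vertices (1,6), (2,6), (2,4), (1,4).
By the shoelace formula its area is 2.00.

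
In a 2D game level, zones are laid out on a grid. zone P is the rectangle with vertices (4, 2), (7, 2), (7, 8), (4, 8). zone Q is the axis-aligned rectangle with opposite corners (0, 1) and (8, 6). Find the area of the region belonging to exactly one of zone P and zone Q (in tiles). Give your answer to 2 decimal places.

|zone P∩zone Q|: x∈[4,7], y∈[2,6] → 3·4 = 12.
|zone P △ zone Q| = |zone P| + |zone Q| − 2·|zone P∩zone Q| = 18 + 40 − 24 = 34.00.

34.00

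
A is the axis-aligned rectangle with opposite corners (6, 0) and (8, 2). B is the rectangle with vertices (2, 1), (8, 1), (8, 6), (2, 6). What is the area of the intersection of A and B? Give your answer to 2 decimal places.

2.00

|A∩B|: x∈[6,8], y∈[1,2] → 2·1 = 2.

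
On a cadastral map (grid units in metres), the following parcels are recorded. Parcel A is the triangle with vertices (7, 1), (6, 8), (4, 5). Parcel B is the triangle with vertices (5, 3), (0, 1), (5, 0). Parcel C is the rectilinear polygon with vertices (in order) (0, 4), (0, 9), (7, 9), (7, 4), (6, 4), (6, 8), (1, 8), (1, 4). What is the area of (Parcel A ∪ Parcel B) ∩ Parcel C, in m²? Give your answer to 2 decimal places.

The region (Parcel A ∪ Parcel B) ∩ Parcel C is the polygon with vertices (6.571,4), (6,4), (6,8).
By the shoelace formula its area is 1.14.

1.14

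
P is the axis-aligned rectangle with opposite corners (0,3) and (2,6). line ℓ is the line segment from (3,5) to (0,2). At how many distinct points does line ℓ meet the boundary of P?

The segment meets the boundary at (2,4), (1,3).

2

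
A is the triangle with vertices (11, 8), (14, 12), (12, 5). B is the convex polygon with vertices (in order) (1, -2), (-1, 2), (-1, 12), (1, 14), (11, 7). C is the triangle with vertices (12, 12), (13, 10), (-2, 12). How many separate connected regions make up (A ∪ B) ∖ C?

3

(A ∪ B) ∖ C splits into 3 disjoint pieces (area 6.4152, area 98.3843, area 4.8571).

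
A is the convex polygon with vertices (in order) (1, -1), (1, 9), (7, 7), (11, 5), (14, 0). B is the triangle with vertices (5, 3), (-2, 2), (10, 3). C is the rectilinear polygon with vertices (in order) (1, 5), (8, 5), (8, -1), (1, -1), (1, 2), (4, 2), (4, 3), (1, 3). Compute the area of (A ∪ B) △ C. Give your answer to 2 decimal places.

|A ∪ B| = 86.2679.
|(A ∪ B) ∩ C| = 37.1154.
|(A ∪ B) △ C| = 86.2679 + 39 − 74.2308 = 51.04.

51.04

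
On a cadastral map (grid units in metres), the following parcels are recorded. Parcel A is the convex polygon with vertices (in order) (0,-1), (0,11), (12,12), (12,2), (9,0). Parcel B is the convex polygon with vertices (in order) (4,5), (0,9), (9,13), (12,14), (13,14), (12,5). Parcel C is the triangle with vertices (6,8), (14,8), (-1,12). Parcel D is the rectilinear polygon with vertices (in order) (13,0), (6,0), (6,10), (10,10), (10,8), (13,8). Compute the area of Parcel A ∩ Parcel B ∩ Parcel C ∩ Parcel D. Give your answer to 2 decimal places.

6.37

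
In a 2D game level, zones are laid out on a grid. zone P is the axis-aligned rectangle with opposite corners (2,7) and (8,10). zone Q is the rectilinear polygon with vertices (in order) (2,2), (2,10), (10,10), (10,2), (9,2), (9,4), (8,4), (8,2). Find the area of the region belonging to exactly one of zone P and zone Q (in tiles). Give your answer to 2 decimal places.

44.00

|zone P| = 18, |zone Q| = 62, |zone P∩zone Q| = 18.
|zone P △ zone Q| = |zone P| + |zone Q| − 2·|zone P∩zone Q| = 18 + 62 − 36 = 44.00.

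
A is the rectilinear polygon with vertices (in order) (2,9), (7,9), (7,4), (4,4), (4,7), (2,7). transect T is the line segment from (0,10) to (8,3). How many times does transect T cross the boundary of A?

4

The segment meets the boundary at (6.857,4), (3.429,7), (2,8.25), (4,6.5).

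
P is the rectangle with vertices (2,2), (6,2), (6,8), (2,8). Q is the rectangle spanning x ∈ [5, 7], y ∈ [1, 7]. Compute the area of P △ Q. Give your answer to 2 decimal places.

|P∩Q|: x∈[5,6], y∈[2,7] → 1·5 = 5.
|P △ Q| = |P| + |Q| − 2·|P∩Q| = 24 + 12 − 10 = 26.00.

26.00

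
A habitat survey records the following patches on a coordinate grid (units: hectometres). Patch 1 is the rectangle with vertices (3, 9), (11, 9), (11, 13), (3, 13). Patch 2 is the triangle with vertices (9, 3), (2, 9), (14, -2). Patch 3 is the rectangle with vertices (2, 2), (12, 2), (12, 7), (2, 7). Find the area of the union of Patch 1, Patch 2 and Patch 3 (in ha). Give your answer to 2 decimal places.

82.88

By inclusion–exclusion:
Individual areas: |Patch 1| = 32, |Patch 2| = 2.5, |Patch 3| = 50.
|Patch 1∩Patch 2| = 0.
|Patch 1∩Patch 3| = 0 (no overlap).
|Patch 2∩Patch 3| = 1.6212.
|Patch 1∩Patch 2∩Patch 3| = 0.
|Patch 1 ∪ Patch 2 ∪ Patch 3| = 84.5 − 1.6212 + 0 = 82.88.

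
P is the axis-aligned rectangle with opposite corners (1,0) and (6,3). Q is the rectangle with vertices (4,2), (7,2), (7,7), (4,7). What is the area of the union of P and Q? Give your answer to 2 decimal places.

28.00

By inclusion–exclusion:
Individual areas: |P| = 15, |Q| = 15.
|P∩Q|: x∈[4,6], y∈[2,3] → 2·1 = 2.
|P ∪ Q| = 30 − 2 = 28.00.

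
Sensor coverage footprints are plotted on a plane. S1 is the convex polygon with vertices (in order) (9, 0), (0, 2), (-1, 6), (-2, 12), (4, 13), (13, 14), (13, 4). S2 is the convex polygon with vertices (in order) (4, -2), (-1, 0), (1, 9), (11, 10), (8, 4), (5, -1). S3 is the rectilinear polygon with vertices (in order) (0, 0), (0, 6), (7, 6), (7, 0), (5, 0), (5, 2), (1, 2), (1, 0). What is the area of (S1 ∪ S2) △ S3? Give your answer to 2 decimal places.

150.43

|S1 ∪ S2| = 183.049.
|(S1 ∪ S2) ∩ S3| = 33.3111.
|(S1 ∪ S2) △ S3| = 183.049 + 34 − 66.6222 = 150.43.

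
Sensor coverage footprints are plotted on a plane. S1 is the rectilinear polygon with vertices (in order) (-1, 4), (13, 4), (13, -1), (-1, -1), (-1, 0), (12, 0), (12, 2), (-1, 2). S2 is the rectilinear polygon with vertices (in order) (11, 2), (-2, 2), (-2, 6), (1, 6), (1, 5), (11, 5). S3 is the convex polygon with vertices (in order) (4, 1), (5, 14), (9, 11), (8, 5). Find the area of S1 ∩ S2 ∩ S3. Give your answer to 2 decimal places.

3.69

The intersection is the polygon with vertices (4.077,2), (4.231,4), (7,4), (5,2).
By the shoelace formula its area is 3.69.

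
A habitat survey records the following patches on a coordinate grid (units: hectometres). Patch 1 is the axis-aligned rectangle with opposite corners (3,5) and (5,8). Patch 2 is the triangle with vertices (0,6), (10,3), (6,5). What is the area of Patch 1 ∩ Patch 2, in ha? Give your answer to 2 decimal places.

0.65

The intersection is the polygon with vertices (5,5), (3.333,5), (3,5.1), (3,5.5), (5,5.167).
By the shoelace formula its area is 0.65.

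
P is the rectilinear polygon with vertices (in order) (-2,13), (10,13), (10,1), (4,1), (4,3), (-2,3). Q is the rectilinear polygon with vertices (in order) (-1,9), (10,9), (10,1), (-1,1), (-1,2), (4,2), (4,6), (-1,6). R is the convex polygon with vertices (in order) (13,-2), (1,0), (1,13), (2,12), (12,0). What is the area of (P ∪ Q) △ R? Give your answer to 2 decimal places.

|P ∪ Q| = 137.
|(P ∪ Q) ∩ R| = 58.1.
|(P ∪ Q) △ R| = 137 + 83.5 − 116.2 = 104.30.

104.30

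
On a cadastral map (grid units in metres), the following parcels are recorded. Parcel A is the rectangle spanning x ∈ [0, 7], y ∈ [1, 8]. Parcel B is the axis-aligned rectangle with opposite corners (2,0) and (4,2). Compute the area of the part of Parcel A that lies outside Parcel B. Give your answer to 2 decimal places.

|Parcel A∩Parcel B|: x∈[2,4], y∈[1,2] → 2·1 = 2.
|Parcel A| = 49.
|Parcel A ∖ Parcel B| = |Parcel A| − |Parcel A∩Parcel B| = 49 − 2 = 47.00.

47.00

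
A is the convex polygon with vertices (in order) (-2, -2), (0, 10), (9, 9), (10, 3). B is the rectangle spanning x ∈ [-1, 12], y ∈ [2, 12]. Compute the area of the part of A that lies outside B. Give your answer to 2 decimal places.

18.20

|A| = 93.5, |A∩B| = 75.3.
|A ∖ B| = |A| − |A∩B| = 93.5 − 75.3 = 18.20.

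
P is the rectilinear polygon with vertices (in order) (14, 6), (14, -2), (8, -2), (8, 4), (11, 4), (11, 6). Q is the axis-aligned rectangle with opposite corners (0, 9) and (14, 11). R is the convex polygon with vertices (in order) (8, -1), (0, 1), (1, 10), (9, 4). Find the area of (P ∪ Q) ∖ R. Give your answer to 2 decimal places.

66.78

|P ∪ Q| = 70.
|(P ∪ Q) ∩ R| = 3.2222.
|(P ∪ Q) ∖ R| = 70 − 3.2222 = 66.78.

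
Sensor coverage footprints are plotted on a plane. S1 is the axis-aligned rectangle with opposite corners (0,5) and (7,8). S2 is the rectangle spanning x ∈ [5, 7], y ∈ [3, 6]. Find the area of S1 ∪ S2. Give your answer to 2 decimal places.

25.00

By inclusion–exclusion:
Individual areas: |S1| = 21, |S2| = 6.
|S1∩S2|: x∈[5,7], y∈[5,6] → 2·1 = 2.
|S1 ∪ S2| = 27 − 2 = 25.00.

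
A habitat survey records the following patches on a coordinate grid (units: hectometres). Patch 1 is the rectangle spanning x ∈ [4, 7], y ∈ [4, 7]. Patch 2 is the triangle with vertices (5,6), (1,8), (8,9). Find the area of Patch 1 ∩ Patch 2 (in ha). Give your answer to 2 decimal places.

The intersection is the polygon with vertices (4,7), (6,7), (5,6), (4,6.5).
By the shoelace formula its area is 1.25.

1.25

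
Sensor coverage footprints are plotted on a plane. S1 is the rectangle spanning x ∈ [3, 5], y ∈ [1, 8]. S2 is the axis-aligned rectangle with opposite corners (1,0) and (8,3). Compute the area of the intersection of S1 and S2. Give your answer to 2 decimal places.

4.00

|S1∩S2|: x∈[3,5], y∈[1,3] → 2·2 = 4.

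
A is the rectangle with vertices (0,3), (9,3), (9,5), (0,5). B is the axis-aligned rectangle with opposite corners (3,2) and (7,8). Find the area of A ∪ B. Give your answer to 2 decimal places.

By inclusion–exclusion:
Individual areas: |A| = 18, |B| = 24.
|A∩B|: x∈[3,7], y∈[3,5] → 4·2 = 8.
|A ∪ B| = 42 − 8 = 34.00.

34.00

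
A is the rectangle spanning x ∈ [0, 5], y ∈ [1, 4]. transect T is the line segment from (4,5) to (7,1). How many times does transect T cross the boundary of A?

The segment meets the boundary at (5,3.667), (4.75,4).

2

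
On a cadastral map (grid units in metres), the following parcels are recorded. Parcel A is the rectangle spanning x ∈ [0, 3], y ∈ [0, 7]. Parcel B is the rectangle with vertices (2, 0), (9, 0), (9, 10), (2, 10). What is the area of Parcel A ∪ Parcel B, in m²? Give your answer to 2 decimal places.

By inclusion–exclusion:
Individual areas: |Parcel A| = 21, |Parcel B| = 70.
|Parcel A∩Parcel B|: x∈[2,3], y∈[0,7] → 1·7 = 7.
|Parcel A ∪ Parcel B| = 91 − 7 = 84.00.

84.00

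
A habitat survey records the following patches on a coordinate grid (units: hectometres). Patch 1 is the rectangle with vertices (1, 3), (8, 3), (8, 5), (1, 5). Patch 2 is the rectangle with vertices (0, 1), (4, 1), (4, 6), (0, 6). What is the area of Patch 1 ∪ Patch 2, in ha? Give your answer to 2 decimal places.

By inclusion–exclusion:
Individual areas: |Patch 1| = 14, |Patch 2| = 20.
|Patch 1∩Patch 2|: x∈[1,4], y∈[3,5] → 3·2 = 6.
|Patch 1 ∪ Patch 2| = 34 − 6 = 28.00.

28.00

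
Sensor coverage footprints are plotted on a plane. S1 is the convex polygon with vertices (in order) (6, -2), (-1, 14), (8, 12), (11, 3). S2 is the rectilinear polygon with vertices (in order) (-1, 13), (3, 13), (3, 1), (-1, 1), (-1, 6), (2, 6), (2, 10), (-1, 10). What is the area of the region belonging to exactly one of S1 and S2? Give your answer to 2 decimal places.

105.56

|S1| = 95, |S2| = 36, |S1∩S2| = 12.7188.
|S1 △ S2| = |S1| + |S2| − 2·|S1∩S2| = 95 + 36 − 25.4375 = 105.56.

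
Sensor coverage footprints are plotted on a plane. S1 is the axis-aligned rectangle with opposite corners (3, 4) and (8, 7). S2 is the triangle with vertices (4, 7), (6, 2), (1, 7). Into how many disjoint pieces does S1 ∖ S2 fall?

S1 ∖ S2 splits into 2 disjoint pieces (area 10.2, area 0.5).

2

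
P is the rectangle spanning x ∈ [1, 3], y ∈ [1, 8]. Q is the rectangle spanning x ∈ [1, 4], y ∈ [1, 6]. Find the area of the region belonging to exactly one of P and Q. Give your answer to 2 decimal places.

9.00

|P∩Q|: x∈[1,3], y∈[1,6] → 2·5 = 10.
|P △ Q| = |P| + |Q| − 2·|P∩Q| = 14 + 15 − 20 = 9.00.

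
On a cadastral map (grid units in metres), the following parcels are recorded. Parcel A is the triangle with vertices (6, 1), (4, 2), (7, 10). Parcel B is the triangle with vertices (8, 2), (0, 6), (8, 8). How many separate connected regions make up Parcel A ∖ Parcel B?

Parcel A ∖ Parcel B splits into 2 disjoint pieces (area 3.5789, area 0.7581).

2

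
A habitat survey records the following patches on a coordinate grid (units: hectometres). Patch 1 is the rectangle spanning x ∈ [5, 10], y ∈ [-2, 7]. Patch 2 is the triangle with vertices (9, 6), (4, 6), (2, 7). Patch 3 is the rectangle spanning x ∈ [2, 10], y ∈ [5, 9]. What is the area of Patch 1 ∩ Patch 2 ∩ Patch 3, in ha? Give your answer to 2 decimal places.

The intersection is the polygon with vertices (9,6), (5,6), (5,6.571).
By the shoelace formula its area is 1.14.

1.14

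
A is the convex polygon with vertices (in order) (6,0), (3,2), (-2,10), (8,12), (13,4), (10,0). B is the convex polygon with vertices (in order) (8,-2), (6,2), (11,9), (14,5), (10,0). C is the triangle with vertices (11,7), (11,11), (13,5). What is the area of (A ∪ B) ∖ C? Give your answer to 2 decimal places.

117.54

|A ∪ B| = 120.34.
|(A ∪ B) ∩ C| = 2.8.
|(A ∪ B) ∖ C| = 120.34 − 2.8 = 117.54.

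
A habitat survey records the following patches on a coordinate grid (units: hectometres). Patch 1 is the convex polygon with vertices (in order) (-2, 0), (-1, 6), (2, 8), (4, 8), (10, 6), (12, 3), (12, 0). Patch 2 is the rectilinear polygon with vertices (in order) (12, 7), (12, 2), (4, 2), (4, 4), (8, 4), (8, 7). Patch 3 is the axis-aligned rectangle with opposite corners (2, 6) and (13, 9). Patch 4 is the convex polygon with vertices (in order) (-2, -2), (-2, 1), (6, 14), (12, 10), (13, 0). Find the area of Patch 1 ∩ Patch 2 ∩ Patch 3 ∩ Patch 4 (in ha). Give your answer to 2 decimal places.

0.67

The intersection is the polygon with vertices (10,6), (8,6), (8,6.667).
By the shoelace formula its area is 0.67.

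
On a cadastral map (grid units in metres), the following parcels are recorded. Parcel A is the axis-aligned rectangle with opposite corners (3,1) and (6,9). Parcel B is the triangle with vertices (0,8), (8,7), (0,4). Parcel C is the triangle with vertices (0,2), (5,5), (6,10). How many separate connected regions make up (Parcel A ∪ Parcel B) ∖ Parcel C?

(Parcel A ∪ Parcel B) ∖ Parcel C splits into 2 disjoint pieces (area 14.2, area 12.7255).

2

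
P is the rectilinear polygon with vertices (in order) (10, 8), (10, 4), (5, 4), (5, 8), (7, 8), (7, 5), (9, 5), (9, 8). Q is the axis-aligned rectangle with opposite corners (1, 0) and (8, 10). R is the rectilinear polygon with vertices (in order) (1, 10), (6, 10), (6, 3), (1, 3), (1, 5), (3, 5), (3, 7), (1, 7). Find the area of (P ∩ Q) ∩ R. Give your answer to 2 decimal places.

4.00

The region (P ∩ Q) ∩ R is the polygon with vertices (5,8), (6,8), (6,4), (5,4).
By the shoelace formula its area is 4.00.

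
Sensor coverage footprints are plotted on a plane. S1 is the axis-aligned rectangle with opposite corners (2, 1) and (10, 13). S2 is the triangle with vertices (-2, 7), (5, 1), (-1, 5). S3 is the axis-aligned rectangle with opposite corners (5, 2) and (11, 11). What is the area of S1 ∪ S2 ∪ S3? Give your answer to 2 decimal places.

By inclusion–exclusion:
Individual areas: |S1| = 96, |S2| = 4, |S3| = 54.
|S1∩S2| = 0.8571.
|S1∩S3|: x∈[5,10], y∈[2,11] → 5·9 = 45.
|S2∩S3| = 0.
|S1∩S2∩S3| = 0.
|S1 ∪ S2 ∪ S3| = 154 − 45.8571 + 0 = 108.14.

108.14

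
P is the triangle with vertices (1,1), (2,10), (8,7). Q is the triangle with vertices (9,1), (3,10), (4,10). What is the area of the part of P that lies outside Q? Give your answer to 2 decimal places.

|P| = 28.5, |P∩Q| = 2.3643.
|P ∖ Q| = |P| − |P∩Q| = 28.5 − 2.3643 = 26.14.

26.14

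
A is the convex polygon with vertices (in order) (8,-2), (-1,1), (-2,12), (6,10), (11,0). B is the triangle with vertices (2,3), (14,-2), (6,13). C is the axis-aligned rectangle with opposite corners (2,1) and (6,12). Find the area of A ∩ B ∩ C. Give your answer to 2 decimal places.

The intersection is the polygon with vertices (2,3), (4.909,10.273), (6,10), (6,1.333).
By the shoelace formula its area is 21.70.

21.70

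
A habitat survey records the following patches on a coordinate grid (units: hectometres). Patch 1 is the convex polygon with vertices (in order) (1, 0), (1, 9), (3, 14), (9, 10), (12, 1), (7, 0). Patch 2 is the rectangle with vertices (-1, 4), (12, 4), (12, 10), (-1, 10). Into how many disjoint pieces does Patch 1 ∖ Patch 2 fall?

Patch 1 ∖ Patch 2 splits into 2 disjoint pieces (area 40, area 15.2).

2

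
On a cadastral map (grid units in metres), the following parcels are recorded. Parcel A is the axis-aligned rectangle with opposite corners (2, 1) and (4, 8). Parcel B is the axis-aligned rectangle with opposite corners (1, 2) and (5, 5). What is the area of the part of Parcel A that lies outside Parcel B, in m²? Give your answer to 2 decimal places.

|Parcel A∩Parcel B|: x∈[2,4], y∈[2,5] → 2·3 = 6.
|Parcel A| = 14.
|Parcel A ∖ Parcel B| = |Parcel A| − |Parcel A∩Parcel B| = 14 − 6 = 8.00.

8.00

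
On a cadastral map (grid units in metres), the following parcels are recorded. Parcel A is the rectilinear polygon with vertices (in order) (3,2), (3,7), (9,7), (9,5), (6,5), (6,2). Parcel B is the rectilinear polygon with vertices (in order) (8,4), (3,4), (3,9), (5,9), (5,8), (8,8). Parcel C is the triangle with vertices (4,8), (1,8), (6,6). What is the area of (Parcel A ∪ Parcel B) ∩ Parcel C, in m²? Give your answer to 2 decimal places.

The region (Parcel A ∪ Parcel B) ∩ Parcel C is the polygon with vertices (3,8), (4,8), (6,6), (3,7.2).
By the shoelace formula its area is 2.20.

2.20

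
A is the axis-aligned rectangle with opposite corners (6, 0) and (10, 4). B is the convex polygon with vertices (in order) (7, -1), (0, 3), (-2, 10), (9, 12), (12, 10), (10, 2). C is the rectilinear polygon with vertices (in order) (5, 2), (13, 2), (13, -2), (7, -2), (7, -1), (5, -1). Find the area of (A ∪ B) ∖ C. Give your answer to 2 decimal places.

111.14

|A ∪ B| = 122.5.
|(A ∪ B) ∩ C| = 11.3571.
|(A ∪ B) ∖ C| = 122.5 − 11.3571 = 111.14.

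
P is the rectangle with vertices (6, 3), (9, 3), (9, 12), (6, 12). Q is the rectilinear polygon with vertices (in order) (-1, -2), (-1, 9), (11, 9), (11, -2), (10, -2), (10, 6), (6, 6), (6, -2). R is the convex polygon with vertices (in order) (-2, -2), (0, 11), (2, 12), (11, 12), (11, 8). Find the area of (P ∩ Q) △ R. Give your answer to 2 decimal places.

|P ∩ Q| = 9.
|(P ∩ Q) ∩ R| = 8.8615.
|(P ∩ Q) △ R| = 9 + 101 − 17.7231 = 92.28.

92.28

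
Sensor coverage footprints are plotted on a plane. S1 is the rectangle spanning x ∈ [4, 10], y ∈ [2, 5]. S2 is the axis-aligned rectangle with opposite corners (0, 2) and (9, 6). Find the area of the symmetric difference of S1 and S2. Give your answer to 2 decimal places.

|S1∩S2|: x∈[4,9], y∈[2,5] → 5·3 = 15.
|S1 △ S2| = |S1| + |S2| − 2·|S1∩S2| = 18 + 36 − 30 = 24.00.

24.00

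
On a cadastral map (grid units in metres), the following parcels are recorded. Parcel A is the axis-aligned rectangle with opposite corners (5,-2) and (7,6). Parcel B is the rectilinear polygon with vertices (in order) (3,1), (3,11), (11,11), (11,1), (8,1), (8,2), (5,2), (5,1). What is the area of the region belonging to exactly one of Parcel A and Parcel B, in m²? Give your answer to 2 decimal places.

77.00

|Parcel A| = 16, |Parcel B| = 77, |Parcel A∩Parcel B| = 8.
|Parcel A △ Parcel B| = |Parcel A| + |Parcel B| − 2·|Parcel A∩Parcel B| = 16 + 77 − 16 = 77.00.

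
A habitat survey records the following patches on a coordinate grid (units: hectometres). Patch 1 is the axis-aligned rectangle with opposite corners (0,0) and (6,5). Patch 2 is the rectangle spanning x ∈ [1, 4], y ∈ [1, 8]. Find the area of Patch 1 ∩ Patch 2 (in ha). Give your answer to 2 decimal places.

|Patch 1∩Patch 2|: x∈[1,4], y∈[1,5] → 3·4 = 12.

12.00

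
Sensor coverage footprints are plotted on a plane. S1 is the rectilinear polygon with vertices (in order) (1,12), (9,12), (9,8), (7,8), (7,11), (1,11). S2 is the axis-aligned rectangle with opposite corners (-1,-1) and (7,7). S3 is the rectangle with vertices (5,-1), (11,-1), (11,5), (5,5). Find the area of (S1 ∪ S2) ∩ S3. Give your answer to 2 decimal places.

12.00

The region (S1 ∪ S2) ∩ S3 is the polygon with vertices (7,-1), (5,-1), (5,5), (7,5).
By the shoelace formula its area is 12.00.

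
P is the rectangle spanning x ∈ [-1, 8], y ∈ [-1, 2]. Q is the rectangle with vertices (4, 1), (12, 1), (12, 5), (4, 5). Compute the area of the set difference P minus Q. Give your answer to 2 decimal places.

23.00

|P∩Q|: x∈[4,8], y∈[1,2] → 4·1 = 4.
|P| = 27.
|P ∖ Q| = |P| − |P∩Q| = 27 − 4 = 23.00.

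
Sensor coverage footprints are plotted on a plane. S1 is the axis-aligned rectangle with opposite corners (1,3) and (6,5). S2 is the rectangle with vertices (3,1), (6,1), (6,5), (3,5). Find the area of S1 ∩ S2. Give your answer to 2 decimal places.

|S1∩S2|: x∈[3,6], y∈[3,5] → 3·2 = 6.

6.00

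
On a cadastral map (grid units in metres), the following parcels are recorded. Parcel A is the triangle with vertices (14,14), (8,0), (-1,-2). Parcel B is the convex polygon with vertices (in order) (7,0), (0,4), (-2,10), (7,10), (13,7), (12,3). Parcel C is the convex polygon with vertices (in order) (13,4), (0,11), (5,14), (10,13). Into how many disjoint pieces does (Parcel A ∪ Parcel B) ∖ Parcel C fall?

3

(Parcel A ∪ Parcel B) ∖ Parcel C splits into 3 disjoint pieces (area 1.1571, area 91.5715, area 4.9349).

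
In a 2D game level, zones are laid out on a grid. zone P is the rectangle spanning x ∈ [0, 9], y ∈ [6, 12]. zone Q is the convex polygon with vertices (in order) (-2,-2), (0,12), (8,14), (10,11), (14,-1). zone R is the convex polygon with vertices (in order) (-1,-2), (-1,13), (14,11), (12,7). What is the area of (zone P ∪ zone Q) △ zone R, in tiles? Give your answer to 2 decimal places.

|zone P ∪ zone Q| = 183.
|(zone P ∪ zone Q) ∩ zone R| = 113.4548.
|(zone P ∪ zone Q) △ zone R| = 183 + 129.5 − 226.9096 = 85.59.

85.59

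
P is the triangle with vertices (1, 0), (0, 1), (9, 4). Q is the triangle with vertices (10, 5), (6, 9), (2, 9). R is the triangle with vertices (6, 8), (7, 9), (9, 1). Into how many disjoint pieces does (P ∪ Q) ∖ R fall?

(P ∪ Q) ∖ R splits into 4 disjoint pieces (area 5.9007, area 0.0385, area 1.5238, area 4.5227).

4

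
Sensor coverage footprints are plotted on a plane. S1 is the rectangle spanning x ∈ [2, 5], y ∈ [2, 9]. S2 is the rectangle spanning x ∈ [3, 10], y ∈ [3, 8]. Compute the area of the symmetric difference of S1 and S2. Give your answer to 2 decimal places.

|S1∩S2|: x∈[3,5], y∈[3,8] → 2·5 = 10.
|S1 △ S2| = |S1| + |S2| − 2·|S1∩S2| = 21 + 35 − 20 = 36.00.

36.00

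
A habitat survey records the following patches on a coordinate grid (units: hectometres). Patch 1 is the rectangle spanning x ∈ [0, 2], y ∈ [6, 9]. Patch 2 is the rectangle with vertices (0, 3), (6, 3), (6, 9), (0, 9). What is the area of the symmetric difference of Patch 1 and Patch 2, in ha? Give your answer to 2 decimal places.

|Patch 1∩Patch 2|: x∈[0,2], y∈[6,9] → 2·3 = 6.
|Patch 1 △ Patch 2| = |Patch 1| + |Patch 2| − 2·|Patch 1∩Patch 2| = 6 + 36 − 12 = 30.00.

30.00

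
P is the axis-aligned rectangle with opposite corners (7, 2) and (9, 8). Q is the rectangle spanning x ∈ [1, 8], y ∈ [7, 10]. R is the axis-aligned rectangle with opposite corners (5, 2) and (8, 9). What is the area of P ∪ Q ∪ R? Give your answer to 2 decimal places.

42.00

By inclusion–exclusion:
Individual areas: |P| = 12, |Q| = 21, |R| = 21.
|P∩Q|: x∈[7,8], y∈[7,8] → 1·1 = 1.
|P∩R|: x∈[7,8], y∈[2,8] → 1·6 = 6.
|Q∩R|: x∈[5,8], y∈[7,9] → 3·2 = 6.
|P∩Q∩R| = 1.
|P ∪ Q ∪ R| = 54 − 13 + 1 = 42.00.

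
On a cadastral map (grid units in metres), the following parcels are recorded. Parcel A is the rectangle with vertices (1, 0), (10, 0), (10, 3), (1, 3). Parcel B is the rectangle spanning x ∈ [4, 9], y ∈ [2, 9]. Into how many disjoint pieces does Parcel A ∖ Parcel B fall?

Parcel A ∖ Parcel B is a single connected region.

1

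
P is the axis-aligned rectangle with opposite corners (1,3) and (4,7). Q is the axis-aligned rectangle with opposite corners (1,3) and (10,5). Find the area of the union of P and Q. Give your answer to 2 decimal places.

24.00

By inclusion–exclusion:
Individual areas: |P| = 12, |Q| = 18.
|P∩Q|: x∈[1,4], y∈[3,5] → 3·2 = 6.
|P ∪ Q| = 30 − 6 = 24.00.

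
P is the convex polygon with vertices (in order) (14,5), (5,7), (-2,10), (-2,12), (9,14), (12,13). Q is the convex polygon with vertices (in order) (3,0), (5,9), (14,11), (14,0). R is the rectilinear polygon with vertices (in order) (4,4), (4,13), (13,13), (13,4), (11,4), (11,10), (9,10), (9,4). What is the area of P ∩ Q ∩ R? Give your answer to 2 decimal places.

22.06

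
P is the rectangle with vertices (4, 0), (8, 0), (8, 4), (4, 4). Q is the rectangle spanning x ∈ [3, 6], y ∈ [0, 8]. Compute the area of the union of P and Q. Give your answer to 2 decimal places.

By inclusion–exclusion:
Individual areas: |P| = 16, |Q| = 24.
|P∩Q|: x∈[4,6], y∈[0,4] → 2·4 = 8.
|P ∪ Q| = 40 − 8 = 32.00.

32.00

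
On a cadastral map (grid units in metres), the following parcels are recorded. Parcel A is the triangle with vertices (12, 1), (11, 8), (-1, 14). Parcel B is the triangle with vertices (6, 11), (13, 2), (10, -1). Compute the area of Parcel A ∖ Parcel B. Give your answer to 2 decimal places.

24.71

|Parcel A| = 39, |Parcel A∩Parcel B| = 14.2909.
|Parcel A ∖ Parcel B| = |Parcel A| − |Parcel A∩Parcel B| = 39 − 14.2909 = 24.71.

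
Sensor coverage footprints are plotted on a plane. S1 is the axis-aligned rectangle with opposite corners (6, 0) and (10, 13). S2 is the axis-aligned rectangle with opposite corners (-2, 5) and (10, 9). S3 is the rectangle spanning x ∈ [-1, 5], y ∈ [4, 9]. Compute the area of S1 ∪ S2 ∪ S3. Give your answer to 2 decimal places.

90.00

By inclusion–exclusion:
Individual areas: |S1| = 52, |S2| = 48, |S3| = 30.
|S1∩S2|: x∈[6,10], y∈[5,9] → 4·4 = 16.
|S1∩S3| = 0 (no overlap).
|S2∩S3|: x∈[-1,5], y∈[5,9] → 6·4 = 24.
|S1∩S2∩S3| = 0.
|S1 ∪ S2 ∪ S3| = 130 − 40 + 0 = 90.00.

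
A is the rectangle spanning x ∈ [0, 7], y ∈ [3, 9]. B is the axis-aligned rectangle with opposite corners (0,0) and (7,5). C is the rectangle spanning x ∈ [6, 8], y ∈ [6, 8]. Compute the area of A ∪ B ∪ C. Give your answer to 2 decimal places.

By inclusion–exclusion:
Individual areas: |A| = 42, |B| = 35, |C| = 4.
|A∩B|: x∈[0,7], y∈[3,5] → 7·2 = 14.
|A∩C|: x∈[6,7], y∈[6,8] → 1·2 = 2.
|B∩C| = 0 (no overlap).
|A∩B∩C| = 0.
|A ∪ B ∪ C| = 81 − 16 + 0 = 65.00.

65.00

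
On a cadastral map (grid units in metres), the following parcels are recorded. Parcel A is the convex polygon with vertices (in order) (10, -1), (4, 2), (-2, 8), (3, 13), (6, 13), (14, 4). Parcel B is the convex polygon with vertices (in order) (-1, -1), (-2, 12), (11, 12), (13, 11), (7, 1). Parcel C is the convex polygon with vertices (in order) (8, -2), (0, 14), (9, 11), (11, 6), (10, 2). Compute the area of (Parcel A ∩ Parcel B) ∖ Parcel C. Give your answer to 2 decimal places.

|Parcel A ∩ Parcel B| = 87.1631.
|(Parcel A ∩ Parcel B) ∩ Parcel C| = 56.0629.
|(Parcel A ∩ Parcel B) ∖ Parcel C| = 87.1631 − 56.0629 = 31.10.

31.10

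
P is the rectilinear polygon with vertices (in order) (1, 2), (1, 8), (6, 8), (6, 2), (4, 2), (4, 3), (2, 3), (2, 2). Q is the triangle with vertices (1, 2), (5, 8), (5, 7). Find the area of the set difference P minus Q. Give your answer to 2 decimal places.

26.00

|P| = 28, |P∩Q| = 2.
|P ∖ Q| = |P| − |P∩Q| = 28 − 2 = 26.00.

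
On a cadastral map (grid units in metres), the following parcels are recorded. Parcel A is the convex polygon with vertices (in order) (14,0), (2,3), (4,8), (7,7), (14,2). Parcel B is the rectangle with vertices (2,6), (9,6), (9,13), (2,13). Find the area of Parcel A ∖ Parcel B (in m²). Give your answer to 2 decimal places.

41.00

|Parcel A| = 47, |Parcel A∩Parcel B| = 6.
|Parcel A ∖ Parcel B| = |Parcel A| − |Parcel A∩Parcel B| = 47 − 6 = 41.00.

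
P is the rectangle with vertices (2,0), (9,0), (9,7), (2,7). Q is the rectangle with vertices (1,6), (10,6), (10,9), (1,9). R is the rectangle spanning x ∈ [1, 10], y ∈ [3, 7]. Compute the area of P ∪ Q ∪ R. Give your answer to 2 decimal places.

By inclusion–exclusion:
Individual areas: |P| = 49, |Q| = 27, |R| = 36.
|P∩Q|: x∈[2,9], y∈[6,7] → 7·1 = 7.
|P∩R|: x∈[2,9], y∈[3,7] → 7·4 = 28.
|Q∩R|: x∈[1,10], y∈[6,7] → 9·1 = 9.
|P∩Q∩R| = 7.
|P ∪ Q ∪ R| = 112 − 44 + 7 = 75.00.

75.00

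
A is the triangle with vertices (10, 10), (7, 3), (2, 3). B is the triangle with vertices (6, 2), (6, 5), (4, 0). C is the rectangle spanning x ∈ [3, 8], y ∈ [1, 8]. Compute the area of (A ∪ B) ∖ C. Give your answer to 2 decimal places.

|A ∪ B| = 19.7.
|(A ∪ B) ∩ C| = 16.0101.
|(A ∪ B) ∖ C| = 19.7 − 16.0101 = 3.69.

3.69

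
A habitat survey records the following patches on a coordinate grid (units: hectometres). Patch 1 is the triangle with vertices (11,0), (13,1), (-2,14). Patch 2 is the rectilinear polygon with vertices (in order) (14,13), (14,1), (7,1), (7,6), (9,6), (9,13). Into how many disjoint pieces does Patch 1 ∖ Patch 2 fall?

Patch 1 ∖ Patch 2 splits into 2 disjoint pieces (area 1.4643, area 8.5385).

2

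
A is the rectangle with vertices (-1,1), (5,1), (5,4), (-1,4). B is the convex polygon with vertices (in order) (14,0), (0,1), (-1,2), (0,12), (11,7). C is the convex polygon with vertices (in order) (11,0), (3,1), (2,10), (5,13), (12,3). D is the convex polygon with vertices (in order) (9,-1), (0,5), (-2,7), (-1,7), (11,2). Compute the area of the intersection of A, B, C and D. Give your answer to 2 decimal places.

The intersection is the polygon with vertices (2.667,4), (5,4), (5,1.667), (2.76,3.16).
By the shoelace formula its area is 3.59.

3.59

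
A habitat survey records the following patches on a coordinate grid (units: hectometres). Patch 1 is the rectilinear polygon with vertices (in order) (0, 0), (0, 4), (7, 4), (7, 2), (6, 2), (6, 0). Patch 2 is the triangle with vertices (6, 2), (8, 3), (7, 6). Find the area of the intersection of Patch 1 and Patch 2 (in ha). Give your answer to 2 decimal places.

1.25

The intersection is the polygon with vertices (7,4), (7,2.5), (6,2), (6.5,4).
By the shoelace formula its area is 1.25.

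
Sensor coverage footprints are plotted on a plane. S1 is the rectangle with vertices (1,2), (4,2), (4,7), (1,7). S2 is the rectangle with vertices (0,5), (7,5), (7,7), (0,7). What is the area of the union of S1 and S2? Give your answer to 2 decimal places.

By inclusion–exclusion:
Individual areas: |S1| = 15, |S2| = 14.
|S1∩S2|: x∈[1,4], y∈[5,7] → 3·2 = 6.
|S1 ∪ S2| = 29 − 6 = 23.00.

23.00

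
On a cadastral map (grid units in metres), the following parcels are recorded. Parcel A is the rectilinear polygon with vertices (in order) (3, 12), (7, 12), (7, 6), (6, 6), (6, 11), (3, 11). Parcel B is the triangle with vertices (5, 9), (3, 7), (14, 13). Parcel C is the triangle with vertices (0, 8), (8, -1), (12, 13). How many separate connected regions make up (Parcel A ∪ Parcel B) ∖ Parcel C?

2

(Parcel A ∪ Parcel B) ∖ Parcel C splits into 2 disjoint pieces (area 4.2917, area 0.2741).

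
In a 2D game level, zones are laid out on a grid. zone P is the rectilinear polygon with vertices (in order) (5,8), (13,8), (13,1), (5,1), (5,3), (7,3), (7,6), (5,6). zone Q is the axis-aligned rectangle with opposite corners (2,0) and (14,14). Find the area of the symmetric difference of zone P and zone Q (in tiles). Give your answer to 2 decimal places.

|zone P| = 50, |zone Q| = 168, |zone P∩zone Q| = 50.
|zone P △ zone Q| = |zone P| + |zone Q| − 2·|zone P∩zone Q| = 50 + 168 − 100 = 118.00.

118.00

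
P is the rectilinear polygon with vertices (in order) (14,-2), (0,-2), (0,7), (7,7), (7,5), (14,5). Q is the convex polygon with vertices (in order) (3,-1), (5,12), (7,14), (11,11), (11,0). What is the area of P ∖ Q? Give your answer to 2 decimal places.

|P| = 112, |P∩Q| = 47.0769.
|P ∖ Q| = |P| − |P∩Q| = 112 − 47.0769 = 64.92.

64.92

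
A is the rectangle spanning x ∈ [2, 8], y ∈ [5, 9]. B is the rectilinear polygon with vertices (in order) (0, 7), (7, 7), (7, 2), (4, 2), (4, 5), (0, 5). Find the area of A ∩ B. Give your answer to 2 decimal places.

The intersection is the polygon with vertices (2,7), (7,7), (7,5), (4,5), (2,5).
By the shoelace formula its area is 10.00.

10.00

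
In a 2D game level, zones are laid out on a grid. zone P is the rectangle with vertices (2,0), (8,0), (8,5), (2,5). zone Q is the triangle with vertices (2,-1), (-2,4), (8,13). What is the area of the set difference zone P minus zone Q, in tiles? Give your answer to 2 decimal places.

22.50

|zone P| = 30, |zone P∩zone Q| = 7.5.
|zone P ∖ zone Q| = |zone P| − |zone P∩zone Q| = 30 − 7.5 = 22.50.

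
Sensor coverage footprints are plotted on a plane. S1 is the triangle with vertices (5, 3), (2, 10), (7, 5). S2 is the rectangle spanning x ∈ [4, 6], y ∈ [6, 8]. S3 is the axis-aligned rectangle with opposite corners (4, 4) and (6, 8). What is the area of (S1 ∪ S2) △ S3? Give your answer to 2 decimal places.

|S1 ∪ S2| = 12.
|(S1 ∪ S2) ∩ S3| = 7.619.
|(S1 ∪ S2) △ S3| = 12 + 8 − 15.2381 = 4.76.

4.76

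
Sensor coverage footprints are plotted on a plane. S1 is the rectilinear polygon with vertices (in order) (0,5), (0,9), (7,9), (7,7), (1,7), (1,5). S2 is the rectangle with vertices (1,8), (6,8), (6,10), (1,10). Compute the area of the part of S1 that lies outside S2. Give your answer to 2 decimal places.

11.00

|S1| = 16, |S1∩S2| = 5.
|S1 ∖ S2| = |S1| − |S1∩S2| = 16 − 5 = 11.00.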